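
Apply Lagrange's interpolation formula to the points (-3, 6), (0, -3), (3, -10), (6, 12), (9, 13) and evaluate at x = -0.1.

Lagrange interpolation formula:
P(x) = Σ yᵢ × Lᵢ(x)
where Lᵢ(x) = Π_{j≠i} (x - xⱼ)/(xᵢ - xⱼ)

L_0(-0.1) = (-0.1 - 0)/(-3 - 0) × (-0.1 - 3)/(-3 - 3) × (-0.1 - 6)/(-3 - 6) × (-0.1 - 9)/(-3 - 9) = 0.008852
L_1(-0.1) = (-0.1 - (-3))/(0 - (-3)) × (-0.1 - 3)/(0 - 3) × (-0.1 - 6)/(0 - 6) × (-0.1 - 9)/(0 - 9) = 1.026821
L_2(-0.1) = (-0.1 - (-3))/(3 - (-3)) × (-0.1 - 0)/(3 - 0) × (-0.1 - 6)/(3 - 6) × (-0.1 - 9)/(3 - 9) = -0.049685
L_3(-0.1) = (-0.1 - (-3))/(6 - (-3)) × (-0.1 - 0)/(6 - 0) × (-0.1 - 3)/(6 - 3) × (-0.1 - 9)/(6 - 9) = 0.016833
L_4(-0.1) = (-0.1 - (-3))/(9 - (-3)) × (-0.1 - 0)/(9 - 0) × (-0.1 - 3)/(9 - 3) × (-0.1 - 6)/(9 - 6) = -0.002821

P(-0.1) = 6×L_0(-0.1) + (-3)×L_1(-0.1) + (-10)×L_2(-0.1) + 12×L_3(-0.1) + 13×L_4(-0.1)
P(-0.1) = -2.365177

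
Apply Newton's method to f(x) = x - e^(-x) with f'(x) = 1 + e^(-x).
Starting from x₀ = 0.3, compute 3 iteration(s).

f(x) = x - e^(-x)
f'(x) = 1 + e^(-x)
x₀ = 0.3

Newton-Raphson formula: x_{n+1} = x_n - f(x_n)/f'(x_n)

Iteration 1:
  f(0.300000) = -0.440818
  f'(0.300000) = 1.740818
  x_1 = 0.300000 - (-0.440818)/1.740818 = 0.553225
Iteration 2:
  f(0.553225) = -0.021868
  f'(0.553225) = 1.575092
  x_2 = 0.553225 - (-0.021868)/1.575092 = 0.567108
Iteration 3:
  f(0.567108) = -0.000055
  f'(0.567108) = 1.567163
  x_3 = 0.567108 - (-0.000055)/1.567163 = 0.567143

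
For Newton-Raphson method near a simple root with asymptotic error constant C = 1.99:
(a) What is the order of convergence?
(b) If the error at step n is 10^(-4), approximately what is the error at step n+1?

(a) Newton-Raphson has quadratic (order 2) convergence near simple roots.
    This means |e_{n+1}| ≈ C|e_n|².

(b) With |e_n| = 10^(-4) and C = 1.99:
    |e_{n+1}| ≈ 1.99 × (10^(-4))² = 1.99 × 10^(-8)

(a) 2 (quadratic); (b) |e_{n+1}| ≈ 1.990e-08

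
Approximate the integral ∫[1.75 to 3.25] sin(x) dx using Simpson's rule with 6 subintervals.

f(x) = sin(x)
a = 1.75, b = 3.25, n = 6
h = (b - a)/n = 0.250000

Simpson's rule: (h/3)[f(x₀) + 4f(x₁) + 2f(x₂) + ... + f(xₙ)]

x_0 = 1.7500, f(x_0) = 0.983986, coefficient = 1
x_1 = 2.0000, f(x_1) = 0.909297, coefficient = 4
x_2 = 2.2500, f(x_2) = 0.778073, coefficient = 2
x_3 = 2.5000, f(x_3) = 0.598472, coefficient = 4
x_4 = 2.7500, f(x_4) = 0.381661, coefficient = 2
x_5 = 3.0000, f(x_5) = 0.141120, coefficient = 4
x_6 = 3.2500, f(x_6) = -0.108195, coefficient = 1

I ≈ (0.250000/3) × 9.790818 = 0.815901
Exact value: 0.815884
Error: 0.000018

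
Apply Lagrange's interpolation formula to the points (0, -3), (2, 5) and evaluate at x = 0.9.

Lagrange interpolation formula:
P(x) = Σ yᵢ × Lᵢ(x)
where Lᵢ(x) = Π_{j≠i} (x - xⱼ)/(xᵢ - xⱼ)

L_0(0.9) = (0.9 - 2)/(0 - 2) = 0.550000
L_1(0.9) = (0.9 - 0)/(2 - 0) = 0.450000

P(0.9) = (-3)×L_0(0.9) + 5×L_1(0.9)
P(0.9) = 0.600000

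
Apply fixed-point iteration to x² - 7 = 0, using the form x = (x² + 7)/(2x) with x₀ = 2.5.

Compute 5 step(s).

Equation: x² - 7 = 0
Fixed-point form: x = (x² + 7)/(2x)
x₀ = 2.5

x_1 = g(2.500000) = 2.650000
x_2 = g(2.650000) = 2.645755
x_3 = g(2.645755) = 2.645751
x_4 = g(2.645751) = 2.645751
x_5 = g(2.645751) = 2.645751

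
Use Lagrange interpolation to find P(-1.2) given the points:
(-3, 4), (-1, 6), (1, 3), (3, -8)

Lagrange interpolation formula:
P(x) = Σ yᵢ × Lᵢ(x)
where Lᵢ(x) = Π_{j≠i} (x - xⱼ)/(xᵢ - xⱼ)

L_0(-1.2) = (-1.2 - (-1))/(-3 - (-1)) × (-1.2 - 1)/(-3 - 1) × (-1.2 - 3)/(-3 - 3) = 0.038500
L_1(-1.2) = (-1.2 - (-3))/(-1 - (-3)) × (-1.2 - 1)/(-1 - 1) × (-1.2 - 3)/(-1 - 3) = 1.039500
L_2(-1.2) = (-1.2 - (-3))/(1 - (-3)) × (-1.2 - (-1))/(1 - (-1)) × (-1.2 - 3)/(1 - 3) = -0.094500
L_3(-1.2) = (-1.2 - (-3))/(3 - (-3)) × (-1.2 - (-1))/(3 - (-1)) × (-1.2 - 1)/(3 - 1) = 0.016500

P(-1.2) = 4×L_0(-1.2) + 6×L_1(-1.2) + 3×L_2(-1.2) + (-8)×L_3(-1.2)
P(-1.2) = 5.975500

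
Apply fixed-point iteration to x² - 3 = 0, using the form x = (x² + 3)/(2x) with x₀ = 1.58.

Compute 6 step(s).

Equation: x² - 3 = 0
Fixed-point form: x = (x² + 3)/(2x)
x₀ = 1.58

x_1 = g(1.580000) = 1.739367
x_2 = g(1.739367) = 1.732066
x_3 = g(1.732066) = 1.732051
x_4 = g(1.732051) = 1.732051
x_5 = g(1.732051) = 1.732051
x_6 = g(1.732051) = 1.732051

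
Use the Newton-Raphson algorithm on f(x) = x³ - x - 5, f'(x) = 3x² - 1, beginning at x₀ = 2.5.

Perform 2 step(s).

f(x) = x³ - x - 5
f'(x) = 3x² - 1
x₀ = 2.5

Newton-Raphson formula: x_{n+1} = x_n - f(x_n)/f'(x_n)

Iteration 1:
  f(2.500000) = 8.125000
  f'(2.500000) = 17.750000
  x_1 = 2.500000 - 8.125000/17.750000 = 2.042254
Iteration 2:
  f(2.042254) = 1.475576
  f'(2.042254) = 11.512398
  x_2 = 2.042254 - 1.475576/11.512398 = 1.914081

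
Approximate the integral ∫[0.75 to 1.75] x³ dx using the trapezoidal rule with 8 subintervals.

f(x) = x³
a = 0.75, b = 1.75, n = 8
h = (b - a)/n = 0.125000

Trapezoidal rule: (h/2)[f(x₀) + 2f(x₁) + 2f(x₂) + ... + f(xₙ)]

x_0 = 0.7500, f(x_0) = 0.421875, coefficient = 1
x_1 = 0.8750, f(x_1) = 0.669922, coefficient = 2
x_2 = 1.0000, f(x_2) = 1.000000, coefficient = 2
x_3 = 1.1250, f(x_3) = 1.423828, coefficient = 2
x_4 = 1.2500, f(x_4) = 1.953125, coefficient = 2
x_5 = 1.3750, f(x_5) = 2.599609, coefficient = 2
x_6 = 1.5000, f(x_6) = 3.375000, coefficient = 2
x_7 = 1.6250, f(x_7) = 4.291016, coefficient = 2
x_8 = 1.7500, f(x_8) = 5.359375, coefficient = 1

I ≈ (0.125000/2) × 36.406250 = 2.275391
Exact value: 2.265625
Error: 0.009766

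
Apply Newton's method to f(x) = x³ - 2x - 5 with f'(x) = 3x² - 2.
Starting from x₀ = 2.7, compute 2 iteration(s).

f(x) = x³ - 2x - 5
f'(x) = 3x² - 2
x₀ = 2.7

Newton-Raphson formula: x_{n+1} = x_n - f(x_n)/f'(x_n)

Iteration 1:
  f(2.700000) = 9.283000
  f'(2.700000) = 19.870000
  x_1 = 2.700000 - 9.283000/19.870000 = 2.232813
Iteration 2:
  f(2.232813) = 1.665964
  f'(2.232813) = 12.956366
  x_2 = 2.232813 - 1.665964/12.956366 = 2.104231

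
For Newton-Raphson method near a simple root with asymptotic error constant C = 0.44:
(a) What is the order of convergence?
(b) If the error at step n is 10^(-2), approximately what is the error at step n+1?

(a) Newton-Raphson has quadratic (order 2) convergence near simple roots.
    This means |e_{n+1}| ≈ C|e_n|².

(b) With |e_n| = 10^(-2) and C = 0.44:
    |e_{n+1}| ≈ 0.44 × (10^(-2))² = 0.44 × 10^(-4)

(a) 2 (quadratic); (b) |e_{n+1}| ≈ 4.400e-05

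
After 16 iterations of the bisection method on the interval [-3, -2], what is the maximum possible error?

Bisection error bound: |error| ≤ (b-a)/2^n
|error| ≤ (-2 - (-3))/2^16 = 1/2^16
|error| ≤ 0.0000152588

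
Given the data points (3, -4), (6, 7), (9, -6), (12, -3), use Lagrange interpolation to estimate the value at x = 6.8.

Lagrange interpolation formula:
P(x) = Σ yᵢ × Lᵢ(x)
where Lᵢ(x) = Π_{j≠i} (x - xⱼ)/(xᵢ - xⱼ)

L_0(6.8) = (6.8 - 6)/(3 - 6) × (6.8 - 9)/(3 - 9) × (6.8 - 12)/(3 - 12) = -0.056494
L_1(6.8) = (6.8 - 3)/(6 - 3) × (6.8 - 9)/(6 - 9) × (6.8 - 12)/(6 - 12) = 0.805037
L_2(6.8) = (6.8 - 3)/(9 - 3) × (6.8 - 6)/(9 - 6) × (6.8 - 12)/(9 - 12) = 0.292741
L_3(6.8) = (6.8 - 3)/(12 - 3) × (6.8 - 6)/(12 - 6) × (6.8 - 9)/(12 - 9) = -0.041284

P(6.8) = (-4)×L_0(6.8) + 7×L_1(6.8) + (-6)×L_2(6.8) + (-3)×L_3(6.8)
P(6.8) = 4.228642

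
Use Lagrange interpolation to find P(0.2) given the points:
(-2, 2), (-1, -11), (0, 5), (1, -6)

Lagrange interpolation formula:
P(x) = Σ yᵢ × Lᵢ(x)
where Lᵢ(x) = Π_{j≠i} (x - xⱼ)/(xᵢ - xⱼ)

L_0(0.2) = (0.2 - (-1))/(-2 - (-1)) × (0.2 - 0)/(-2 - 0) × (0.2 - 1)/(-2 - 1) = 0.032000
L_1(0.2) = (0.2 - (-2))/(-1 - (-2)) × (0.2 - 0)/(-1 - 0) × (0.2 - 1)/(-1 - 1) = -0.176000
L_2(0.2) = (0.2 - (-2))/(0 - (-2)) × (0.2 - (-1))/(0 - (-1)) × (0.2 - 1)/(0 - 1) = 1.056000
L_3(0.2) = (0.2 - (-2))/(1 - (-2)) × (0.2 - (-1))/(1 - (-1)) × (0.2 - 0)/(1 - 0) = 0.088000

P(0.2) = 2×L_0(0.2) + (-11)×L_1(0.2) + 5×L_2(0.2) + (-6)×L_3(0.2)
P(0.2) = 6.752000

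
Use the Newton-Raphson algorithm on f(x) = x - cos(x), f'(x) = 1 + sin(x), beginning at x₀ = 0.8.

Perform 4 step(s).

f(x) = x - cos(x)
f'(x) = 1 + sin(x)
x₀ = 0.8

Newton-Raphson formula: x_{n+1} = x_n - f(x_n)/f'(x_n)

Iteration 1:
  f(0.800000) = 0.103293
  f'(0.800000) = 1.717356
  x_1 = 0.800000 - 0.103293/1.717356 = 0.739853
Iteration 2:
  f(0.739853) = 0.001286
  f'(0.739853) = 1.674180
  x_2 = 0.739853 - 0.001286/1.674180 = 0.739085
Iteration 3:
  f(0.739085) = 0.000000
  f'(0.739085) = 1.673612
  x_3 = 0.739085 - 0.000000/1.673612 = 0.739085
Iteration 4:
  f(0.739085) = 0.000000
  f'(0.739085) = 1.673612
  x_4 = 0.739085 - 0.000000/1.673612 = 0.739085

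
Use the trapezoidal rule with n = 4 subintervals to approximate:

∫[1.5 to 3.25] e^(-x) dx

f(x) = e^(-x)
a = 1.5, b = 3.25, n = 4
h = (b - a)/n = 0.437500

Trapezoidal rule: (h/2)[f(x₀) + 2f(x₁) + 2f(x₂) + ... + f(xₙ)]

x_0 = 1.5000, f(x_0) = 0.223130, coefficient = 1
x_1 = 1.9375, f(x_1) = 0.144064, coefficient = 2
x_2 = 2.3750, f(x_2) = 0.093014, coefficient = 2
x_3 = 2.8125, f(x_3) = 0.060055, coefficient = 2
x_4 = 3.2500, f(x_4) = 0.038774, coefficient = 1

I ≈ (0.437500/2) × 0.856170 = 0.187287
Exact value: 0.184356
Error: 0.002931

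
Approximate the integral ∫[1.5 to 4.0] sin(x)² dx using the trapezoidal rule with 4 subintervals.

f(x) = sin(x)²
a = 1.5, b = 4.0, n = 4
h = (b - a)/n = 0.625000

Trapezoidal rule: (h/2)[f(x₀) + 2f(x₁) + 2f(x₂) + ... + f(xₙ)]

x_0 = 1.5000, f(x_0) = 0.994996, coefficient = 1
x_1 = 2.1250, f(x_1) = 0.723044, coefficient = 2
x_2 = 2.7500, f(x_2) = 0.145665, coefficient = 2
x_3 = 3.3750, f(x_3) = 0.053497, coefficient = 2
x_4 = 4.0000, f(x_4) = 0.572750, coefficient = 1

I ≈ (0.625000/2) × 3.412158 = 1.066299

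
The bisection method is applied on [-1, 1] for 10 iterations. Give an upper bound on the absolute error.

Bisection error bound: |error| ≤ (b-a)/2^n
|error| ≤ (1 - (-1))/2^10 = 2/2^10
|error| ≤ 0.0019531250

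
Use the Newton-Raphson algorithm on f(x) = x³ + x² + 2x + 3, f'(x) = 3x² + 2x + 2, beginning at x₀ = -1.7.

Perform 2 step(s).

f(x) = x³ + x² + 2x + 3
f'(x) = 3x² + 2x + 2
x₀ = -1.7

Newton-Raphson formula: x_{n+1} = x_n - f(x_n)/f'(x_n)

Iteration 1:
  f(-1.700000) = -2.423000
  f'(-1.700000) = 7.270000
  x_1 = -1.700000 - (-2.423000)/7.270000 = -1.366713
Iteration 2:
  f(-1.366713) = -0.418408
  f'(-1.366713) = 4.870284
  x_2 = -1.366713 - (-0.418408)/4.870284 = -1.280802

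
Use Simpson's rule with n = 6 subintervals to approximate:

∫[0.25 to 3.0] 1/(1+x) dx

f(x) = 1/(1+x)
a = 0.25, b = 3.0, n = 6
h = (b - a)/n = 0.458333

Simpson's rule: (h/3)[f(x₀) + 4f(x₁) + 2f(x₂) + ... + f(xₙ)]

x_0 = 0.2500, f(x_0) = 0.800000, coefficient = 1
x_1 = 0.7083, f(x_1) = 0.585366, coefficient = 4
x_2 = 1.1667, f(x_2) = 0.461538, coefficient = 2
x_3 = 1.6250, f(x_3) = 0.380952, coefficient = 4
x_4 = 2.0833, f(x_4) = 0.324324, coefficient = 2
x_5 = 2.5417, f(x_5) = 0.282353, coefficient = 4
x_6 = 3.0000, f(x_6) = 0.250000, coefficient = 1

I ≈ (0.458333/3) × 7.616410 = 1.163618
Exact value: 1.163151
Error: 0.000467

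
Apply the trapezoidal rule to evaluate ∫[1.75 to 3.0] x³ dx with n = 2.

f(x) = x³
a = 1.75, b = 3.0, n = 2
h = (b - a)/n = 0.625000

Trapezoidal rule: (h/2)[f(x₀) + 2f(x₁) + 2f(x₂) + ... + f(xₙ)]

x_0 = 1.7500, f(x_0) = 5.359375, coefficient = 1
x_1 = 2.3750, f(x_1) = 13.396484, coefficient = 2
x_2 = 3.0000, f(x_2) = 27.000000, coefficient = 1

I ≈ (0.625000/2) × 59.152344 = 18.485107
Exact value: 17.905273
Error: 0.579834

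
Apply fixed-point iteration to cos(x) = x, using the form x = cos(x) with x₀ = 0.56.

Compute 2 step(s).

Equation: cos(x) = x
Fixed-point form: x = cos(x)
x₀ = 0.56

x_1 = g(0.560000) = 0.847255
x_2 = g(0.847255) = 0.662043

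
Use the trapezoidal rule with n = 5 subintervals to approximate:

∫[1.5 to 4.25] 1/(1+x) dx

f(x) = 1/(1+x)
a = 1.5, b = 4.25, n = 5
h = (b - a)/n = 0.550000

Trapezoidal rule: (h/2)[f(x₀) + 2f(x₁) + 2f(x₂) + ... + f(xₙ)]

x_0 = 1.5000, f(x_0) = 0.400000, coefficient = 1
x_1 = 2.0500, f(x_1) = 0.327869, coefficient = 2
x_2 = 2.6000, f(x_2) = 0.277778, coefficient = 2
x_3 = 3.1500, f(x_3) = 0.240964, coefficient = 2
x_4 = 3.7000, f(x_4) = 0.212766, coefficient = 2
x_5 = 4.2500, f(x_5) = 0.190476, coefficient = 1

I ≈ (0.550000/2) × 2.709229 = 0.745038
Exact value: 0.741937
Error: 0.003101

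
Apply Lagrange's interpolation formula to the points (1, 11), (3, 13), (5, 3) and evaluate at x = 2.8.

Lagrange interpolation formula:
P(x) = Σ yᵢ × Lᵢ(x)
where Lᵢ(x) = Π_{j≠i} (x - xⱼ)/(xᵢ - xⱼ)

L_0(2.8) = (2.8 - 3)/(1 - 3) × (2.8 - 5)/(1 - 5) = 0.055000
L_1(2.8) = (2.8 - 1)/(3 - 1) × (2.8 - 5)/(3 - 5) = 0.990000
L_2(2.8) = (2.8 - 1)/(5 - 1) × (2.8 - 3)/(5 - 3) = -0.045000

P(2.8) = 11×L_0(2.8) + 13×L_1(2.8) + 3×L_2(2.8)
P(2.8) = 13.340000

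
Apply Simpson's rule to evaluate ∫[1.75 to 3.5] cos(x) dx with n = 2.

f(x) = cos(x)
a = 1.75, b = 3.5, n = 2
h = (b - a)/n = 0.875000

Simpson's rule: (h/3)[f(x₀) + 4f(x₁) + 2f(x₂) + ... + f(xₙ)]

x_0 = 1.7500, f(x_0) = -0.178246, coefficient = 1
x_1 = 2.6250, f(x_1) = -0.869507, coefficient = 4
x_2 = 3.5000, f(x_2) = -0.936457, coefficient = 1

I ≈ (0.875000/3) × -4.592731 = -1.339547
Exact value: -1.334769
Error: 0.004778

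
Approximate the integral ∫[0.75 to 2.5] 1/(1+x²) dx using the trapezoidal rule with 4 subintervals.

f(x) = 1/(1+x²)
a = 0.75, b = 2.5, n = 4
h = (b - a)/n = 0.437500

Trapezoidal rule: (h/2)[f(x₀) + 2f(x₁) + 2f(x₂) + ... + f(xₙ)]

x_0 = 0.7500, f(x_0) = 0.640000, coefficient = 1
x_1 = 1.1875, f(x_1) = 0.414911, coefficient = 2
x_2 = 1.6250, f(x_2) = 0.274678, coefficient = 2
x_3 = 2.0625, f(x_3) = 0.190335, coefficient = 2
x_4 = 2.5000, f(x_4) = 0.137931, coefficient = 1

I ≈ (0.437500/2) × 2.537778 = 0.555139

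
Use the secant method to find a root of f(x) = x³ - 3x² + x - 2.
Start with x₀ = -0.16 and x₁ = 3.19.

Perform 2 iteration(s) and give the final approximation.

f(x) = x³ - 3x² + x - 2
x₀ = -0.16, x₁ = 3.19

Secant formula: x_{n+1} = x_n - f(x_n)(x_n - x_{n-1})/(f(x_n) - f(x_{n-1}))

Iteration 1:
  f(-0.160000) = -2.240896
  f(3.190000) = 3.123459
  x_2 = 3.190000 - 3.123459×(3.190000 - (-0.160000))/(3.123459 - (-2.240896))
       = 1.239423
Iteration 2:
  f(3.190000) = 3.123459
  f(1.239423) = -3.465121
  x_3 = 1.239423 - (-3.465121)×(1.239423 - 3.190000)/(-3.465121 - 3.123459)
       = 2.265287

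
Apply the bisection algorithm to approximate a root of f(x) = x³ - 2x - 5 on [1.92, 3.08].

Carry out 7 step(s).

f(x) = x³ - 2x - 5
Initial interval: [1.92, 3.08]

Iteration 1:
  c_1 = (1.920000 + 3.080000)/2 = 2.500000
  f(c_1) = f(2.500000) = 5.625000
  f(a) × f(c) < 0, new interval: [1.920000, 2.500000]
Iteration 2:
  c_2 = (1.920000 + 2.500000)/2 = 2.210000
  f(c_2) = f(2.210000) = 1.373861
  f(a) × f(c) < 0, new interval: [1.920000, 2.210000]
Iteration 3:
  c_3 = (1.920000 + 2.210000)/2 = 2.065000
  f(c_3) = f(2.065000) = -0.324375
  f(a) × f(c) ≥ 0, new interval: [2.065000, 2.210000]
Iteration 4:
  c_4 = (2.065000 + 2.210000)/2 = 2.137500
  f(c_4) = f(2.137500) = 0.491037
  f(a) × f(c) < 0, new interval: [2.065000, 2.137500]
Iteration 5:
  c_5 = (2.065000 + 2.137500)/2 = 2.101250
  f(c_5) = f(2.101250) = 0.075047
  f(a) × f(c) < 0, new interval: [2.065000, 2.101250]
Iteration 6:
  c_6 = (2.065000 + 2.101250)/2 = 2.083125
  f(c_6) = f(2.083125) = -0.126717
  f(a) × f(c) ≥ 0, new interval: [2.083125, 2.101250]
Iteration 7:
  c_7 = (2.083125 + 2.101250)/2 = 2.092188
  f(c_7) = f(2.092188) = -0.026350
  f(a) × f(c) ≥ 0, new interval: [2.092188, 2.101250]

After 7 iteration(s), the approximation is c_7 = 2.092188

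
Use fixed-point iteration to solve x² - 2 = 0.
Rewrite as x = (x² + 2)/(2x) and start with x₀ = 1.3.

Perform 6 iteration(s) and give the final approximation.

Equation: x² - 2 = 0
Fixed-point form: x = (x² + 2)/(2x)
x₀ = 1.3

x_1 = g(1.300000) = 1.419231
x_2 = g(1.419231) = 1.414222
x_3 = g(1.414222) = 1.414214
x_4 = g(1.414214) = 1.414214
x_5 = g(1.414214) = 1.414214
x_6 = g(1.414214) = 1.414214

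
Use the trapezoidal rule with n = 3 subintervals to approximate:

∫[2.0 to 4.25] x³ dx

f(x) = x³
a = 2.0, b = 4.25, n = 3
h = (b - a)/n = 0.750000

Trapezoidal rule: (h/2)[f(x₀) + 2f(x₁) + 2f(x₂) + ... + f(xₙ)]

x_0 = 2.0000, f(x_0) = 8.000000, coefficient = 1
x_1 = 2.7500, f(x_1) = 20.796875, coefficient = 2
x_2 = 3.5000, f(x_2) = 42.875000, coefficient = 2
x_3 = 4.2500, f(x_3) = 76.765625, coefficient = 1

I ≈ (0.750000/2) × 212.109375 = 79.541016
Exact value: 77.563477
Error: 1.977539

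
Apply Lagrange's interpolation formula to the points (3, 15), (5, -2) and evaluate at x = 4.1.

Lagrange interpolation formula:
P(x) = Σ yᵢ × Lᵢ(x)
where Lᵢ(x) = Π_{j≠i} (x - xⱼ)/(xᵢ - xⱼ)

L_0(4.1) = (4.1 - 5)/(3 - 5) = 0.450000
L_1(4.1) = (4.1 - 3)/(5 - 3) = 0.550000

P(4.1) = 15×L_0(4.1) + (-2)×L_1(4.1)
P(4.1) = 5.650000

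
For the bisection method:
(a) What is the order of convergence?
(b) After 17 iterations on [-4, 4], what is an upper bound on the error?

(a) Bisection has linear (order 1) convergence; the error is halved each step.

(b) Error bound = (b-a)/2^n = (4 - (-4))/2^{17}
    = 8/2^{17}

(a) 1 (linear); (b) error ≤ 6.10e-05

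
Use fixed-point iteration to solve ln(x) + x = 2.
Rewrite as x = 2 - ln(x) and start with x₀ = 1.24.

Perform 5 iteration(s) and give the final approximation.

Equation: ln(x) + x = 2
Fixed-point form: x = 2 - ln(x)
x₀ = 1.24

x_1 = g(1.240000) = 1.784889
x_2 = g(1.784889) = 1.420644
x_3 = g(1.420644) = 1.648890
x_4 = g(1.648890) = 1.499898
x_5 = g(1.499898) = 1.594603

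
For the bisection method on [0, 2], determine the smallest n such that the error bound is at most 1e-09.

We need (b-a)/2^n ≤ 1e-09
(2 - 0)/2^n ≤ 1e-09
2/2^n ≤ 1e-09
2^n ≥ 2000000000
n ≥ log₂(2000000000) = 30.90
n ≥ 31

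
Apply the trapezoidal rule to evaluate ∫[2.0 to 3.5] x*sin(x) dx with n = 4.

f(x) = x*sin(x)
a = 2.0, b = 3.5, n = 4
h = (b - a)/n = 0.375000

Trapezoidal rule: (h/2)[f(x₀) + 2f(x₁) + 2f(x₂) + ... + f(xₙ)]

x_0 = 2.0000, f(x_0) = 1.818595, coefficient = 1
x_1 = 2.3750, f(x_1) = 1.647502, coefficient = 2
x_2 = 2.7500, f(x_2) = 1.049568, coefficient = 2
x_3 = 3.1250, f(x_3) = 0.051850, coefficient = 2
x_4 = 3.5000, f(x_4) = -1.227741, coefficient = 1

I ≈ (0.375000/2) × 6.088692 = 1.141630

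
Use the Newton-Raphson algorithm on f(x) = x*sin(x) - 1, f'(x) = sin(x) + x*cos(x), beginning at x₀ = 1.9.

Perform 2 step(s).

f(x) = x*sin(x) - 1
f'(x) = sin(x) + x*cos(x)
x₀ = 1.9

Newton-Raphson formula: x_{n+1} = x_n - f(x_n)/f'(x_n)

Iteration 1:
  f(1.900000) = 0.797970
  f'(1.900000) = 0.332050
  x_1 = 1.900000 - 0.797970/0.332050 = -0.503163
Iteration 2:
  f(-0.503163) = -0.757375
  f'(-0.503163) = -0.923001
  x_2 = -0.503163 - (-0.757375)/(-0.923001) = -1.323720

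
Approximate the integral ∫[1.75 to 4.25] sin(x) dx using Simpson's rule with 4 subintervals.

f(x) = sin(x)
a = 1.75, b = 4.25, n = 4
h = (b - a)/n = 0.625000

Simpson's rule: (h/3)[f(x₀) + 4f(x₁) + 2f(x₂) + ... + f(xₙ)]

x_0 = 1.7500, f(x_0) = 0.983986, coefficient = 1
x_1 = 2.3750, f(x_1) = 0.693685, coefficient = 4
x_2 = 3.0000, f(x_2) = 0.141120, coefficient = 2
x_3 = 3.6250, f(x_3) = -0.464799, coefficient = 4
x_4 = 4.2500, f(x_4) = -0.894989, coefficient = 1

I ≈ (0.625000/3) × 1.286782 = 0.268079
Exact value: 0.267841
Error: 0.000238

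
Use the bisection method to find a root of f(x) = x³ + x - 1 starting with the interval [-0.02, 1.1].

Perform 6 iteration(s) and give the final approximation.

f(x) = x³ + x - 1
Initial interval: [-0.02, 1.1]

Iteration 1:
  c_1 = (-0.020000 + 1.100000)/2 = 0.540000
  f(c_1) = f(0.540000) = -0.302536
  f(a) × f(c) ≥ 0, new interval: [0.540000, 1.100000]
Iteration 2:
  c_2 = (0.540000 + 1.100000)/2 = 0.820000
  f(c_2) = f(0.820000) = 0.371368
  f(a) × f(c) < 0, new interval: [0.540000, 0.820000]
Iteration 3:
  c_3 = (0.540000 + 0.820000)/2 = 0.680000
  f(c_3) = f(0.680000) = -0.005568
  f(a) × f(c) ≥ 0, new interval: [0.680000, 0.820000]
Iteration 4:
  c_4 = (0.680000 + 0.820000)/2 = 0.750000
  f(c_4) = f(0.750000) = 0.171875
  f(a) × f(c) < 0, new interval: [0.680000, 0.750000]
Iteration 5:
  c_5 = (0.680000 + 0.750000)/2 = 0.715000
  f(c_5) = f(0.715000) = 0.080526
  f(a) × f(c) < 0, new interval: [0.680000, 0.715000]
Iteration 6:
  c_6 = (0.680000 + 0.715000)/2 = 0.697500
  f(c_6) = f(0.697500) = 0.036838
  f(a) × f(c) < 0, new interval: [0.680000, 0.697500]

After 6 iteration(s), the approximation is c_6 = 0.697500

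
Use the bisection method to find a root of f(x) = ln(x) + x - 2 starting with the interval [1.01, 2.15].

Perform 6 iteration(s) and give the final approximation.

f(x) = ln(x) + x - 2
Initial interval: [1.01, 2.15]

Iteration 1:
  c_1 = (1.010000 + 2.150000)/2 = 1.580000
  f(c_1) = f(1.580000) = 0.037425
  f(a) × f(c) < 0, new interval: [1.010000, 1.580000]
Iteration 2:
  c_2 = (1.010000 + 1.580000)/2 = 1.295000
  f(c_2) = f(1.295000) = -0.446489
  f(a) × f(c) ≥ 0, new interval: [1.295000, 1.580000]
Iteration 3:
  c_3 = (1.295000 + 1.580000)/2 = 1.437500
  f(c_3) = f(1.437500) = -0.199595
  f(a) × f(c) ≥ 0, new interval: [1.437500, 1.580000]
Iteration 4:
  c_4 = (1.437500 + 1.580000)/2 = 1.508750
  f(c_4) = f(1.508750) = -0.079969
  f(a) × f(c) ≥ 0, new interval: [1.508750, 1.580000]
Iteration 5:
  c_5 = (1.508750 + 1.580000)/2 = 1.544375
  f(c_5) = f(1.544375) = -0.021006
  f(a) × f(c) ≥ 0, new interval: [1.544375, 1.580000]
Iteration 6:
  c_6 = (1.544375 + 1.580000)/2 = 1.562188
  f(c_6) = f(1.562188) = 0.008275
  f(a) × f(c) < 0, new interval: [1.544375, 1.562188]

After 6 iteration(s), the approximation is c_6 = 1.562188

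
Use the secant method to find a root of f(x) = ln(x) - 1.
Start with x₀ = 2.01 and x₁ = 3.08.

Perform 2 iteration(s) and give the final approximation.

f(x) = ln(x) - 1
x₀ = 2.01, x₁ = 3.08

Secant formula: x_{n+1} = x_n - f(x_n)(x_n - x_{n-1})/(f(x_n) - f(x_{n-1}))

Iteration 1:
  f(2.010000) = -0.301865
  f(3.080000) = 0.124930
  x_2 = 3.080000 - 0.124930×(3.080000 - 2.010000)/(0.124930 - (-0.301865))
       = 2.766794
Iteration 2:
  f(3.080000) = 0.124930
  f(2.766794) = 0.017689
  x_3 = 2.766794 - 0.017689×(2.766794 - 3.080000)/(0.017689 - 0.124930)
       = 2.715131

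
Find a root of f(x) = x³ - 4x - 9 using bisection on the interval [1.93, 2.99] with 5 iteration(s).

f(x) = x³ - 4x - 9
Initial interval: [1.93, 2.99]

Iteration 1:
  c_1 = (1.930000 + 2.990000)/2 = 2.460000
  f(c_1) = f(2.460000) = -3.953064
  f(a) × f(c) ≥ 0, new interval: [2.460000, 2.990000]
Iteration 2:
  c_2 = (2.460000 + 2.990000)/2 = 2.725000
  f(c_2) = f(2.725000) = 0.334828
  f(a) × f(c) < 0, new interval: [2.460000, 2.725000]
Iteration 3:
  c_3 = (2.460000 + 2.725000)/2 = 2.592500
  f(c_3) = f(2.592500) = -1.945662
  f(a) × f(c) ≥ 0, new interval: [2.592500, 2.725000]
Iteration 4:
  c_4 = (2.592500 + 2.725000)/2 = 2.658750
  f(c_4) = f(2.658750) = -0.840425
  f(a) × f(c) ≥ 0, new interval: [2.658750, 2.725000]
Iteration 5:
  c_5 = (2.658750 + 2.725000)/2 = 2.691875
  f(c_5) = f(2.691875) = -0.261660
  f(a) × f(c) ≥ 0, new interval: [2.691875, 2.725000]

After 5 iteration(s), the approximation is c_5 = 2.691875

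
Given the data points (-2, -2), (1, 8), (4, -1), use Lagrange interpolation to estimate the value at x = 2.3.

Lagrange interpolation formula:
P(x) = Σ yᵢ × Lᵢ(x)
where Lᵢ(x) = Π_{j≠i} (x - xⱼ)/(xᵢ - xⱼ)

L_0(2.3) = (2.3 - 1)/(-2 - 1) × (2.3 - 4)/(-2 - 4) = -0.122778
L_1(2.3) = (2.3 - (-2))/(1 - (-2)) × (2.3 - 4)/(1 - 4) = 0.812222
L_2(2.3) = (2.3 - (-2))/(4 - (-2)) × (2.3 - 1)/(4 - 1) = 0.310556

P(2.3) = (-2)×L_0(2.3) + 8×L_1(2.3) + (-1)×L_2(2.3)
P(2.3) = 6.432778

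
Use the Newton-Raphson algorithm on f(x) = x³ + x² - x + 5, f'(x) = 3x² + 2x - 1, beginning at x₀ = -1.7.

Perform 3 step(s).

f(x) = x³ + x² - x + 5
f'(x) = 3x² + 2x - 1
x₀ = -1.7

Newton-Raphson formula: x_{n+1} = x_n - f(x_n)/f'(x_n)

Iteration 1:
  f(-1.700000) = 4.677000
  f'(-1.700000) = 4.270000
  x_1 = -1.700000 - 4.677000/4.270000 = -2.795316
Iteration 2:
  f(-2.795316) = -6.232912
  f'(-2.795316) = 16.850745
  x_2 = -2.795316 - (-6.232912)/16.850745 = -2.425427
Iteration 3:
  f(-2.425427) = -0.959924
  f'(-2.425427) = 11.797232
  x_3 = -2.425427 - (-0.959924)/11.797232 = -2.344058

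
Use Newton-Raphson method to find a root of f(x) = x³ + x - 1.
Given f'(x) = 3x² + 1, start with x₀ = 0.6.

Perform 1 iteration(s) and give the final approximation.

f(x) = x³ + x - 1
f'(x) = 3x² + 1
x₀ = 0.6

Newton-Raphson formula: x_{n+1} = x_n - f(x_n)/f'(x_n)

Iteration 1:
  f(0.600000) = -0.184000
  f'(0.600000) = 2.080000
  x_1 = 0.600000 - (-0.184000)/2.080000 = 0.688462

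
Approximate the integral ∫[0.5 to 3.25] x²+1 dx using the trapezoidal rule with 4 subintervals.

f(x) = x²+1
a = 0.5, b = 3.25, n = 4
h = (b - a)/n = 0.687500

Trapezoidal rule: (h/2)[f(x₀) + 2f(x₁) + 2f(x₂) + ... + f(xₙ)]

x_0 = 0.5000, f(x_0) = 1.250000, coefficient = 1
x_1 = 1.1875, f(x_1) = 2.410156, coefficient = 2
x_2 = 1.8750, f(x_2) = 4.515625, coefficient = 2
x_3 = 2.5625, f(x_3) = 7.566406, coefficient = 2
x_4 = 3.2500, f(x_4) = 11.562500, coefficient = 1

I ≈ (0.687500/2) × 41.796875 = 14.367676
Exact value: 14.151042
Error: 0.216634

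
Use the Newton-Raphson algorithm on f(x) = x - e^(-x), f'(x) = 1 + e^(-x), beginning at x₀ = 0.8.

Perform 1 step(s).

f(x) = x - e^(-x)
f'(x) = 1 + e^(-x)
x₀ = 0.8

Newton-Raphson formula: x_{n+1} = x_n - f(x_n)/f'(x_n)

Iteration 1:
  f(0.800000) = 0.350671
  f'(0.800000) = 1.449329
  x_1 = 0.800000 - 0.350671/1.449329 = 0.558046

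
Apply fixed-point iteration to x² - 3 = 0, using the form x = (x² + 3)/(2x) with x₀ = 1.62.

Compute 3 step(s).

Equation: x² - 3 = 0
Fixed-point form: x = (x² + 3)/(2x)
x₀ = 1.62

x_1 = g(1.620000) = 1.735926
x_2 = g(1.735926) = 1.732055
x_3 = g(1.732055) = 1.732051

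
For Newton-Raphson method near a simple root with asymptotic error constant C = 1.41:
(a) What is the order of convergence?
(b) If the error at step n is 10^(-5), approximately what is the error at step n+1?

(a) Newton-Raphson has quadratic (order 2) convergence near simple roots.
    This means |e_{n+1}| ≈ C|e_n|².

(b) With |e_n| = 10^(-5) and C = 1.41:
    |e_{n+1}| ≈ 1.41 × (10^(-5))² = 1.41 × 10^(-10)

(a) 2 (quadratic); (b) |e_{n+1}| ≈ 1.410e-10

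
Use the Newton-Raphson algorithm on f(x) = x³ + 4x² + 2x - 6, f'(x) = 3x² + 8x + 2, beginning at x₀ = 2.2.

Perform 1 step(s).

f(x) = x³ + 4x² + 2x - 6
f'(x) = 3x² + 8x + 2
x₀ = 2.2

Newton-Raphson formula: x_{n+1} = x_n - f(x_n)/f'(x_n)

Iteration 1:
  f(2.200000) = 28.408000
  f'(2.200000) = 34.120000
  x_1 = 2.200000 - 28.408000/34.120000 = 1.367409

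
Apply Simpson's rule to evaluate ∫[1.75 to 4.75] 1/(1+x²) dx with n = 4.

f(x) = 1/(1+x²)
a = 1.75, b = 4.75, n = 4
h = (b - a)/n = 0.750000

Simpson's rule: (h/3)[f(x₀) + 4f(x₁) + 2f(x₂) + ... + f(xₙ)]

x_0 = 1.7500, f(x_0) = 0.246154, coefficient = 1
x_1 = 2.5000, f(x_1) = 0.137931, coefficient = 4
x_2 = 3.2500, f(x_2) = 0.086486, coefficient = 2
x_3 = 4.0000, f(x_3) = 0.058824, coefficient = 4
x_4 = 4.7500, f(x_4) = 0.042440, coefficient = 1

I ≈ (0.750000/3) × 1.248585 = 0.312146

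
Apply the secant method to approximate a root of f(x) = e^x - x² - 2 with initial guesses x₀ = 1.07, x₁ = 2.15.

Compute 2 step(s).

f(x) = e^x - x² - 2
x₀ = 1.07, x₁ = 2.15

Secant formula: x_{n+1} = x_n - f(x_n)(x_n - x_{n-1})/(f(x_n) - f(x_{n-1}))

Iteration 1:
  f(1.070000) = -0.229521
  f(2.150000) = 1.962358
  x_2 = 2.150000 - 1.962358×(2.150000 - 1.070000)/(1.962358 - (-0.229521))
       = 1.183091
Iteration 2:
  f(2.150000) = 1.962358
  f(1.183091) = -0.135255
  x_3 = 1.183091 - (-0.135255)×(1.183091 - 2.150000)/(-0.135255 - 1.962358)
       = 1.245438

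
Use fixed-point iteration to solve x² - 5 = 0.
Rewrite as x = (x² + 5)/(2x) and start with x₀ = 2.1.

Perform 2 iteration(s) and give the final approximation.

Equation: x² - 5 = 0
Fixed-point form: x = (x² + 5)/(2x)
x₀ = 2.1

x_1 = g(2.100000) = 2.240476
x_2 = g(2.240476) = 2.236072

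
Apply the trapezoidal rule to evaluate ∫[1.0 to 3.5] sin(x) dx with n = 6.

f(x) = sin(x)
a = 1.0, b = 3.5, n = 6
h = (b - a)/n = 0.416667

Trapezoidal rule: (h/2)[f(x₀) + 2f(x₁) + 2f(x₂) + ... + f(xₙ)]

x_0 = 1.0000, f(x_0) = 0.841471, coefficient = 1
x_1 = 1.4167, f(x_1) = 0.988146, coefficient = 2
x_2 = 1.8333, f(x_2) = 0.965735, coefficient = 2
x_3 = 2.2500, f(x_3) = 0.778073, coefficient = 2
x_4 = 2.6667, f(x_4) = 0.457273, coefficient = 2
x_5 = 3.0833, f(x_5) = 0.058226, coefficient = 2
x_6 = 3.5000, f(x_6) = -0.350783, coefficient = 1

I ≈ (0.416667/2) × 6.985592 = 1.455332
Exact value: 1.476759
Error: 0.021427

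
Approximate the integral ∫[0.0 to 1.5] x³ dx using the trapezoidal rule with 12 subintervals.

f(x) = x³
a = 0.0, b = 1.5, n = 12
h = (b - a)/n = 0.125000

Trapezoidal rule: (h/2)[f(x₀) + 2f(x₁) + 2f(x₂) + ... + f(xₙ)]

x_0 = 0.0000, f(x_0) = 0.000000, coefficient = 1
x_1 = 0.1250, f(x_1) = 0.001953, coefficient = 2
x_2 = 0.2500, f(x_2) = 0.015625, coefficient = 2
x_3 = 0.3750, f(x_3) = 0.052734, coefficient = 2
x_4 = 0.5000, f(x_4) = 0.125000, coefficient = 2
x_5 = 0.6250, f(x_5) = 0.244141, coefficient = 2
x_6 = 0.7500, f(x_6) = 0.421875, coefficient = 2
x_7 = 0.8750, f(x_7) = 0.669922, coefficient = 2
x_8 = 1.0000, f(x_8) = 1.000000, coefficient = 2
x_9 = 1.1250, f(x_9) = 1.423828, coefficient = 2
x_10 = 1.2500, f(x_10) = 1.953125, coefficient = 2
x_11 = 1.3750, f(x_11) = 2.599609, coefficient = 2
x_12 = 1.5000, f(x_12) = 3.375000, coefficient = 1

I ≈ (0.125000/2) × 20.390625 = 1.274414
Exact value: 1.265625
Error: 0.008789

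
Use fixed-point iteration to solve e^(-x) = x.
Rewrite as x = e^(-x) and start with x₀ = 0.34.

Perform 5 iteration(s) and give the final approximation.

Equation: e^(-x) = x
Fixed-point form: x = e^(-x)
x₀ = 0.34

x_1 = g(0.340000) = 0.711770
x_2 = g(0.711770) = 0.490775
x_3 = g(0.490775) = 0.612152
x_4 = g(0.612152) = 0.542183
x_5 = g(0.542183) = 0.581478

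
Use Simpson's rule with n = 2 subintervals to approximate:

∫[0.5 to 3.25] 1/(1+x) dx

f(x) = 1/(1+x)
a = 0.5, b = 3.25, n = 2
h = (b - a)/n = 1.375000

Simpson's rule: (h/3)[f(x₀) + 4f(x₁) + 2f(x₂) + ... + f(xₙ)]

x_0 = 0.5000, f(x_0) = 0.666667, coefficient = 1
x_1 = 1.8750, f(x_1) = 0.347826, coefficient = 4
x_2 = 3.2500, f(x_2) = 0.235294, coefficient = 1

I ≈ (1.375000/3) × 2.293265 = 1.051080
Exact value: 1.041454
Error: 0.009626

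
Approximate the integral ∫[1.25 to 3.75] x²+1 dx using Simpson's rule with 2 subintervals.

f(x) = x²+1
a = 1.25, b = 3.75, n = 2
h = (b - a)/n = 1.250000

Simpson's rule: (h/3)[f(x₀) + 4f(x₁) + 2f(x₂) + ... + f(xₙ)]

x_0 = 1.2500, f(x_0) = 2.562500, coefficient = 1
x_1 = 2.5000, f(x_1) = 7.250000, coefficient = 4
x_2 = 3.7500, f(x_2) = 15.062500, coefficient = 1

I ≈ (1.250000/3) × 46.625000 = 19.427083
Exact value: 19.427083
Error: 0.000000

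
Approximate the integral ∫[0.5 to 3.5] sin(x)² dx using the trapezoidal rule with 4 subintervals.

f(x) = sin(x)²
a = 0.5, b = 3.5, n = 4
h = (b - a)/n = 0.750000

Trapezoidal rule: (h/2)[f(x₀) + 2f(x₁) + 2f(x₂) + ... + f(xₙ)]

x_0 = 0.5000, f(x_0) = 0.229849, coefficient = 1
x_1 = 1.2500, f(x_1) = 0.900572, coefficient = 2
x_2 = 2.0000, f(x_2) = 0.826822, coefficient = 2
x_3 = 2.7500, f(x_3) = 0.145665, coefficient = 2
x_4 = 3.5000, f(x_4) = 0.123049, coefficient = 1

I ≈ (0.750000/2) × 4.099015 = 1.537131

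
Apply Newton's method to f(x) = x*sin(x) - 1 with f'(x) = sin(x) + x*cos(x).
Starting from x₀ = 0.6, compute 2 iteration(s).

f(x) = x*sin(x) - 1
f'(x) = sin(x) + x*cos(x)
x₀ = 0.6

Newton-Raphson formula: x_{n+1} = x_n - f(x_n)/f'(x_n)

Iteration 1:
  f(0.600000) = -0.661215
  f'(0.600000) = 1.059844
  x_1 = 0.600000 - (-0.661215)/1.059844 = 1.223879
Iteration 2:
  f(1.223879) = 0.150967
  f'(1.223879) = 1.356545
  x_2 = 1.223879 - 0.150967/1.356545 = 1.112591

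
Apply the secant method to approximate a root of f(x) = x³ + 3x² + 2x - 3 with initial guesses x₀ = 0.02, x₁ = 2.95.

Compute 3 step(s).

f(x) = x³ + 3x² + 2x - 3
x₀ = 0.02, x₁ = 2.95

Secant formula: x_{n+1} = x_n - f(x_n)(x_n - x_{n-1})/(f(x_n) - f(x_{n-1}))

Iteration 1:
  f(0.020000) = -2.958792
  f(2.950000) = 54.679875
  x_2 = 2.950000 - 54.679875×(2.950000 - 0.020000)/(54.679875 - (-2.958792))
       = 0.170407
Iteration 2:
  f(2.950000) = 54.679875
  f(0.170407) = -2.567122
  x_3 = 0.170407 - (-2.567122)×(0.170407 - 2.950000)/(-2.567122 - 54.679875)
       = 0.295052
Iteration 3:
  f(0.170407) = -2.567122
  f(0.295052) = -2.123043
  x_4 = 0.295052 - (-2.123043)×(0.295052 - 0.170407)/(-2.123043 - (-2.567122))
       = 0.890952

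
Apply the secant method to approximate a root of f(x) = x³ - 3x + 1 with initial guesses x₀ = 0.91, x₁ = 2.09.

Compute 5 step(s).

f(x) = x³ - 3x + 1
x₀ = 0.91, x₁ = 2.09

Secant formula: x_{n+1} = x_n - f(x_n)(x_n - x_{n-1})/(f(x_n) - f(x_{n-1}))

Iteration 1:
  f(0.910000) = -0.976429
  f(2.090000) = 3.859329
  x_2 = 2.090000 - 3.859329×(2.090000 - 0.910000)/(3.859329 - (-0.976429))
       = 1.148264
Iteration 2:
  f(2.090000) = 3.859329
  f(1.148264) = -0.930794
  x_3 = 1.148264 - (-0.930794)×(1.148264 - 2.090000)/(-0.930794 - 3.859329)
       = 1.331258
Iteration 3:
  f(1.148264) = -0.930794
  f(1.331258) = -0.634456
  x_4 = 1.331258 - (-0.634456)×(1.331258 - 1.148264)/(-0.634456 - (-0.930794))
       = 1.723044
Iteration 4:
  f(1.331258) = -0.634456
  f(1.723044) = 0.946381
  x_5 = 1.723044 - 0.946381×(1.723044 - 1.331258)/(0.946381 - (-0.634456))
       = 1.488498
Iteration 5:
  f(1.723044) = 0.946381
  f(1.488498) = -0.167539
  x_6 = 1.488498 - (-0.167539)×(1.488498 - 1.723044)/(-0.167539 - 0.946381)
       = 1.523775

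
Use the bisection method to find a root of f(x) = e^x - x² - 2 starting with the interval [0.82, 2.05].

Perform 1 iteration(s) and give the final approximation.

f(x) = e^x - x² - 2
Initial interval: [0.82, 2.05]

Iteration 1:
  c_1 = (0.820000 + 2.050000)/2 = 1.435000
  f(c_1) = f(1.435000) = 0.140420
  f(a) × f(c) < 0, new interval: [0.820000, 1.435000]

After 1 iteration(s), the approximation is c_1 = 1.435000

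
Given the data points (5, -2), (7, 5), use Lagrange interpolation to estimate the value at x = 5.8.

Lagrange interpolation formula:
P(x) = Σ yᵢ × Lᵢ(x)
where Lᵢ(x) = Π_{j≠i} (x - xⱼ)/(xᵢ - xⱼ)

L_0(5.8) = (5.8 - 7)/(5 - 7) = 0.600000
L_1(5.8) = (5.8 - 5)/(7 - 5) = 0.400000

P(5.8) = (-2)×L_0(5.8) + 5×L_1(5.8)
P(5.8) = 0.800000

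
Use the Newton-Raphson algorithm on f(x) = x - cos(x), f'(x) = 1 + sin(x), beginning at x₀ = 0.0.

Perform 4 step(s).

f(x) = x - cos(x)
f'(x) = 1 + sin(x)
x₀ = 0.0

Newton-Raphson formula: x_{n+1} = x_n - f(x_n)/f'(x_n)

Iteration 1:
  f(0.000000) = -1.000000
  f'(0.000000) = 1.000000
  x_1 = 0.000000 - (-1.000000)/1.000000 = 1.000000
Iteration 2:
  f(1.000000) = 0.459698
  f'(1.000000) = 1.841471
  x_2 = 1.000000 - 0.459698/1.841471 = 0.750364
Iteration 3:
  f(0.750364) = 0.018923
  f'(0.750364) = 1.681905
  x_3 = 0.750364 - 0.018923/1.681905 = 0.739113
Iteration 4:
  f(0.739113) = 0.000046
  f'(0.739113) = 1.673633
  x_4 = 0.739113 - 0.000046/1.673633 = 0.739085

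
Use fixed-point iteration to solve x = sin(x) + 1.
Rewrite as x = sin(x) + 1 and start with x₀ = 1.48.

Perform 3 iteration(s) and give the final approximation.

Equation: x = sin(x) + 1
Fixed-point form: x = sin(x) + 1
x₀ = 1.48

x_1 = g(1.480000) = 1.995881
x_2 = g(1.995881) = 1.911004
x_3 = g(1.911004) = 1.942685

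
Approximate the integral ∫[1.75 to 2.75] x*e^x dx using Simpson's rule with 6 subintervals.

f(x) = x*e^x
a = 1.75, b = 2.75, n = 6
h = (b - a)/n = 0.166667

Simpson's rule: (h/3)[f(x₀) + 4f(x₁) + 2f(x₂) + ... + f(xₙ)]

x_0 = 1.7500, f(x_0) = 10.070555, coefficient = 1
x_1 = 1.9167, f(x_1) = 13.029998, coefficient = 4
x_2 = 2.0833, f(x_2) = 16.731656, coefficient = 2
x_3 = 2.2500, f(x_3) = 21.347406, coefficient = 4
x_4 = 2.4167, f(x_4) = 27.087053, coefficient = 2
x_5 = 2.5833, f(x_5) = 34.206439, coefficient = 4
x_6 = 2.7500, f(x_6) = 43.017238, coefficient = 1

I ≈ (0.166667/3) × 415.060578 = 23.058921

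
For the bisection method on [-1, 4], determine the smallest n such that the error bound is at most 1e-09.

We need (b-a)/2^n ≤ 1e-09
(4 - (-1))/2^n ≤ 1e-09
5/2^n ≤ 1e-09
2^n ≥ 5000000000
n ≥ log₂(5000000000) = 32.22
n ≥ 33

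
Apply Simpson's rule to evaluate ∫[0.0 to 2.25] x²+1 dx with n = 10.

f(x) = x²+1
a = 0.0, b = 2.25, n = 10
h = (b - a)/n = 0.225000

Simpson's rule: (h/3)[f(x₀) + 4f(x₁) + 2f(x₂) + ... + f(xₙ)]

x_0 = 0.0000, f(x_0) = 1.000000, coefficient = 1
x_1 = 0.2250, f(x_1) = 1.050625, coefficient = 4
x_2 = 0.4500, f(x_2) = 1.202500, coefficient = 2
x_3 = 0.6750, f(x_3) = 1.455625, coefficient = 4
x_4 = 0.9000, f(x_4) = 1.810000, coefficient = 2
x_5 = 1.1250, f(x_5) = 2.265625, coefficient = 4
x_6 = 1.3500, f(x_6) = 2.822500, coefficient = 2
x_7 = 1.5750, f(x_7) = 3.480625, coefficient = 4
x_8 = 1.8000, f(x_8) = 4.240000, coefficient = 2
x_9 = 2.0250, f(x_9) = 5.100625, coefficient = 4
x_10 = 2.2500, f(x_10) = 6.062500, coefficient = 1

I ≈ (0.225000/3) × 80.625000 = 6.046875
Exact value: 6.046875
Error: 0.000000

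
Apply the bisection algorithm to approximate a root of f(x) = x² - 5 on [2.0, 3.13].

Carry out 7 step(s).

f(x) = x² - 5
Initial interval: [2.0, 3.13]

Iteration 1:
  c_1 = (2.000000 + 3.130000)/2 = 2.565000
  f(c_1) = f(2.565000) = 1.579225
  f(a) × f(c) < 0, new interval: [2.000000, 2.565000]
Iteration 2:
  c_2 = (2.000000 + 2.565000)/2 = 2.282500
  f(c_2) = f(2.282500) = 0.209806
  f(a) × f(c) < 0, new interval: [2.000000, 2.282500]
Iteration 3:
  c_3 = (2.000000 + 2.282500)/2 = 2.141250
  f(c_3) = f(2.141250) = -0.415048
  f(a) × f(c) ≥ 0, new interval: [2.141250, 2.282500]
Iteration 4:
  c_4 = (2.141250 + 2.282500)/2 = 2.211875
  f(c_4) = f(2.211875) = -0.107609
  f(a) × f(c) ≥ 0, new interval: [2.211875, 2.282500]
Iteration 5:
  c_5 = (2.211875 + 2.282500)/2 = 2.247187
  f(c_5) = f(2.247187) = 0.049852
  f(a) × f(c) < 0, new interval: [2.211875, 2.247187]
Iteration 6:
  c_6 = (2.211875 + 2.247187)/2 = 2.229531
  f(c_6) = f(2.229531) = -0.029190
  f(a) × f(c) ≥ 0, new interval: [2.229531, 2.247187]
Iteration 7:
  c_7 = (2.229531 + 2.247187)/2 = 2.238359
  f(c_7) = f(2.238359) = 0.010253
  f(a) × f(c) < 0, new interval: [2.229531, 2.238359]

After 7 iteration(s), the approximation is c_7 = 2.238359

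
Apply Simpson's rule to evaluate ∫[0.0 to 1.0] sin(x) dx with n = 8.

f(x) = sin(x)
a = 0.0, b = 1.0, n = 8
h = (b - a)/n = 0.125000

Simpson's rule: (h/3)[f(x₀) + 4f(x₁) + 2f(x₂) + ... + f(xₙ)]

x_0 = 0.0000, f(x_0) = 0.000000, coefficient = 1
x_1 = 0.1250, f(x_1) = 0.124675, coefficient = 4
x_2 = 0.2500, f(x_2) = 0.247404, coefficient = 2
x_3 = 0.3750, f(x_3) = 0.366273, coefficient = 4
x_4 = 0.5000, f(x_4) = 0.479426, coefficient = 2
x_5 = 0.6250, f(x_5) = 0.585097, coefficient = 4
x_6 = 0.7500, f(x_6) = 0.681639, coefficient = 2
x_7 = 0.8750, f(x_7) = 0.767544, coefficient = 4
x_8 = 1.0000, f(x_8) = 0.841471, coefficient = 1

I ≈ (0.125000/3) × 11.032760 = 0.459698
Exact value: 0.459698
Error: 0.000001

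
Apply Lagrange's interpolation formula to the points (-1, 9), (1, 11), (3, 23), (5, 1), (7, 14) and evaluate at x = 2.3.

Lagrange interpolation formula:
P(x) = Σ yᵢ × Lᵢ(x)
where Lᵢ(x) = Π_{j≠i} (x - xⱼ)/(xᵢ - xⱼ)

L_0(2.3) = (2.3 - 1)/(-1 - 1) × (2.3 - 3)/(-1 - 3) × (2.3 - 5)/(-1 - 5) × (2.3 - 7)/(-1 - 7) = -0.030073
L_1(2.3) = (2.3 - (-1))/(1 - (-1)) × (2.3 - 3)/(1 - 3) × (2.3 - 5)/(1 - 5) × (2.3 - 7)/(1 - 7) = 0.305353
L_2(2.3) = (2.3 - (-1))/(3 - (-1)) × (2.3 - 1)/(3 - 1) × (2.3 - 5)/(3 - 5) × (2.3 - 7)/(3 - 7) = 0.850627
L_3(2.3) = (2.3 - (-1))/(5 - (-1)) × (2.3 - 1)/(5 - 1) × (2.3 - 3)/(5 - 3) × (2.3 - 7)/(5 - 7) = -0.147022
L_4(2.3) = (2.3 - (-1))/(7 - (-1)) × (2.3 - 1)/(7 - 1) × (2.3 - 3)/(7 - 3) × (2.3 - 5)/(7 - 5) = 0.021115

P(2.3) = 9×L_0(2.3) + 11×L_1(2.3) + 23×L_2(2.3) + 1×L_3(2.3) + 14×L_4(2.3)
P(2.3) = 22.801227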